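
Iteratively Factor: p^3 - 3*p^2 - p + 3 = (p - 3)*(p^2 - 1) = (p - 3)*(p - 1)*(p + 1)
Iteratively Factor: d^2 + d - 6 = (d - 2)*(d + 3)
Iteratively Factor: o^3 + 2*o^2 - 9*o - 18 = (o + 3)*(o^2 - o - 6) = (o + 2)*(o + 3)*(o - 3)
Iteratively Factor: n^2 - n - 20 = (n - 5)*(n + 4)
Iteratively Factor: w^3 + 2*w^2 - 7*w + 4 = (w + 4)*(w^2 - 2*w + 1) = (w - 1)*(w + 4)*(w - 1)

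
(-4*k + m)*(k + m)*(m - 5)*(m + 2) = -4*k^2*m^2 + 12*k^2*m + 40*k^2 - 3*k*m^3 + 9*k*m^2 + 30*k*m + m^4 - 3*m^3 - 10*m^2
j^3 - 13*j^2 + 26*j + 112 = (j - 8)*(j - 7)*(j + 2)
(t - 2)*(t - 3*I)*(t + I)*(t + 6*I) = t^4 - 2*t^3 + 4*I*t^3 + 15*t^2 - 8*I*t^2 - 30*t + 18*I*t - 36*I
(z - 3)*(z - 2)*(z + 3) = z^3 - 2*z^2 - 9*z + 18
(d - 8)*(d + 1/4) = d^2 - 31*d/4 - 2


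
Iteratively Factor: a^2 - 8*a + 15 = (a - 5)*(a - 3)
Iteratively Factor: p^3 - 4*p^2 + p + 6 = (p + 1)*(p^2 - 5*p + 6) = (p - 2)*(p + 1)*(p - 3)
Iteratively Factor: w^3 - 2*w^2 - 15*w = (w + 3)*(w^2 - 5*w) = w*(w + 3)*(w - 5)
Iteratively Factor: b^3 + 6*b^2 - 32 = (b + 4)*(b^2 + 2*b - 8) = (b + 4)^2*(b - 2)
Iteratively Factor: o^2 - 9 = (o + 3)*(o - 3)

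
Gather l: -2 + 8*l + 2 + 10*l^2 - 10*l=10*l^2 - 2*l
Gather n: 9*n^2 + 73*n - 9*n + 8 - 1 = 9*n^2 + 64*n + 7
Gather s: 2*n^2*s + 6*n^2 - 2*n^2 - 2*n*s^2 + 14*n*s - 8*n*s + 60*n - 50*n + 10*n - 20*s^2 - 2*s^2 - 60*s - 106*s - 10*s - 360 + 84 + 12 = 4*n^2 + 20*n + s^2*(-2*n - 22) + s*(2*n^2 + 6*n - 176) - 264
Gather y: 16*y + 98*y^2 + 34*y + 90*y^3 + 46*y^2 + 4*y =90*y^3 + 144*y^2 + 54*y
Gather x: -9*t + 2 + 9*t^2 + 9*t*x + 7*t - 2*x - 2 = 9*t^2 - 2*t + x*(9*t - 2)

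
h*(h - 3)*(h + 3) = h^3 - 9*h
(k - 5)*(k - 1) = k^2 - 6*k + 5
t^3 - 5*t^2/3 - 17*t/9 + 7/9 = (t - 7/3)*(t - 1/3)*(t + 1)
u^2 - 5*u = u*(u - 5)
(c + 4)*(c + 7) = c^2 + 11*c + 28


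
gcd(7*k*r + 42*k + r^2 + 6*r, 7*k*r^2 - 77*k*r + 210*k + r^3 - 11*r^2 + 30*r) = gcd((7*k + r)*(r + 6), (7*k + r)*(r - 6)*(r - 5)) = 7*k + r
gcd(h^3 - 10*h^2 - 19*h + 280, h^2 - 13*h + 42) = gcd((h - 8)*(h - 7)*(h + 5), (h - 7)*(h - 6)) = h - 7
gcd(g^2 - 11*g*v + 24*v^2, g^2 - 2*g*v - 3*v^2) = -g + 3*v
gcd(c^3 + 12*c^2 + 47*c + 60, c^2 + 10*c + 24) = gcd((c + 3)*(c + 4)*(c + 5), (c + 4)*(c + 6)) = c + 4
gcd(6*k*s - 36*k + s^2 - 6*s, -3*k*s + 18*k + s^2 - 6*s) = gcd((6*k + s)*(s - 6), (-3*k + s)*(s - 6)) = s - 6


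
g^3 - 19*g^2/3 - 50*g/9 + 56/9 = (g - 7)*(g - 2/3)*(g + 4/3)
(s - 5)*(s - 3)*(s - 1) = s^3 - 9*s^2 + 23*s - 15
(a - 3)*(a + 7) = a^2 + 4*a - 21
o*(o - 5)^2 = o^3 - 10*o^2 + 25*o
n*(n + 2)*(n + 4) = n^3 + 6*n^2 + 8*n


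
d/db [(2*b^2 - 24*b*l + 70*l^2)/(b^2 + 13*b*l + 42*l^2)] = 2*l*(25*b^2 + 14*b*l - 959*l^2)/(b^4 + 26*b^3*l + 253*b^2*l^2 + 1092*b*l^3 + 1764*l^4)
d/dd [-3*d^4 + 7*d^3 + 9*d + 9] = -12*d^3 + 21*d^2 + 9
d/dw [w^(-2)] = -2/w^3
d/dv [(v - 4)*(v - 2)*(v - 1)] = 3*v^2 - 14*v + 14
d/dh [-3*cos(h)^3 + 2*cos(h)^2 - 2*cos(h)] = (9*cos(h)^2 - 4*cos(h) + 2)*sin(h)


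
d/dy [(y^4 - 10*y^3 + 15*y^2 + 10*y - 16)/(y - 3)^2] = 2*(y^4 - 11*y^3 + 45*y^2 - 50*y + 1)/(y^3 - 9*y^2 + 27*y - 27)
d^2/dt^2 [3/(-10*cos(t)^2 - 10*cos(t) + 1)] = 30*(40*sin(t)^4 - 34*sin(t)^2 - 73*cos(t)/2 + 15*cos(3*t)/2 - 28)/(-10*sin(t)^2 + 10*cos(t) + 9)^3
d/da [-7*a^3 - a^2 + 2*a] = -21*a^2 - 2*a + 2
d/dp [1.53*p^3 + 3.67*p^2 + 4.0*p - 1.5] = 4.59*p^2 + 7.34*p + 4.0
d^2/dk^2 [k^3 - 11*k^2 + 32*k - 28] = 6*k - 22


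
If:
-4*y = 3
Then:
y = -3/4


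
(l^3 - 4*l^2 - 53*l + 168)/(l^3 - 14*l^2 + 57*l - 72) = (l + 7)/(l - 3)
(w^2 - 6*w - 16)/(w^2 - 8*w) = (w + 2)/w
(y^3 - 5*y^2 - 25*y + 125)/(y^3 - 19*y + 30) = (y^2 - 10*y + 25)/(y^2 - 5*y + 6)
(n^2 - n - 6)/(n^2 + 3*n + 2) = (n - 3)/(n + 1)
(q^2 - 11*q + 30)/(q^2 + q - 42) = (q - 5)/(q + 7)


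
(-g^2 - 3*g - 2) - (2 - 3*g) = -g^2 - 4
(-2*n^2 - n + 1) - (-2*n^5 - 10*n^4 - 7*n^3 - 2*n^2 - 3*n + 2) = 2*n^5 + 10*n^4 + 7*n^3 + 2*n - 1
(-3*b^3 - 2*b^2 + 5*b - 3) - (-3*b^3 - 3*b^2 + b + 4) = b^2 + 4*b - 7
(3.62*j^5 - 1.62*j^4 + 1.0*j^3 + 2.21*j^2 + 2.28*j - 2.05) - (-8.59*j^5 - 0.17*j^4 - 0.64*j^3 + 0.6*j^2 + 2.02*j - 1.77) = 12.21*j^5 - 1.45*j^4 + 1.64*j^3 + 1.61*j^2 + 0.26*j - 0.28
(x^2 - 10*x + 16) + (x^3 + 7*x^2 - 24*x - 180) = x^3 + 8*x^2 - 34*x - 164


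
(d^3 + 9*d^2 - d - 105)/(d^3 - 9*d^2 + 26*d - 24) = (d^2 + 12*d + 35)/(d^2 - 6*d + 8)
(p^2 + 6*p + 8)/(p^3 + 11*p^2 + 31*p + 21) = (p^2 + 6*p + 8)/(p^3 + 11*p^2 + 31*p + 21)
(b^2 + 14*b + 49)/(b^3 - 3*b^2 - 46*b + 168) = (b + 7)/(b^2 - 10*b + 24)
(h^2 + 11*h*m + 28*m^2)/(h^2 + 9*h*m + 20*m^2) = (h + 7*m)/(h + 5*m)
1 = 1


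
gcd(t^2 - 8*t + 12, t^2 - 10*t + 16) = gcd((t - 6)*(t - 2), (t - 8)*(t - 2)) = t - 2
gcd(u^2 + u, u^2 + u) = u^2 + u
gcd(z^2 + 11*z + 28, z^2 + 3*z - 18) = 1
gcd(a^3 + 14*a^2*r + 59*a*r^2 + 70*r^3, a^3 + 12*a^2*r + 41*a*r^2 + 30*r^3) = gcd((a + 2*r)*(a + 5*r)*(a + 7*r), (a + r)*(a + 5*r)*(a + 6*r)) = a + 5*r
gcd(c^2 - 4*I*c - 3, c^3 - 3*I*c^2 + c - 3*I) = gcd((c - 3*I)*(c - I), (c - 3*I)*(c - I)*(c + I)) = c^2 - 4*I*c - 3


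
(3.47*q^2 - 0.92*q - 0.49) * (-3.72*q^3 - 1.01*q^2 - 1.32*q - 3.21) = -12.9084*q^5 - 0.0823*q^4 - 1.8284*q^3 - 9.4294*q^2 + 3.6*q + 1.5729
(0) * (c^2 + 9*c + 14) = 0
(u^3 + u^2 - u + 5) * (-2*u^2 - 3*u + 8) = -2*u^5 - 5*u^4 + 7*u^3 + u^2 - 23*u + 40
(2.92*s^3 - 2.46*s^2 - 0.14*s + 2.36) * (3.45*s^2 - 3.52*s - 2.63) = 10.074*s^5 - 18.7654*s^4 + 0.496600000000001*s^3 + 15.1046*s^2 - 7.939*s - 6.2068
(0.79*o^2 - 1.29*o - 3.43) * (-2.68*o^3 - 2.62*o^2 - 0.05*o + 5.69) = -2.1172*o^5 + 1.3874*o^4 + 12.5327*o^3 + 13.5462*o^2 - 7.1686*o - 19.5167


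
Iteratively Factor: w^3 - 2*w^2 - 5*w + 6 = (w - 1)*(w^2 - w - 6) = (w - 1)*(w + 2)*(w - 3)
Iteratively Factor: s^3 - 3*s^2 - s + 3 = (s - 3)*(s^2 - 1) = (s - 3)*(s + 1)*(s - 1)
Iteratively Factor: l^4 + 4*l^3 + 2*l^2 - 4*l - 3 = (l - 1)*(l^3 + 5*l^2 + 7*l + 3) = (l - 1)*(l + 1)*(l^2 + 4*l + 3) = (l - 1)*(l + 1)*(l + 3)*(l + 1)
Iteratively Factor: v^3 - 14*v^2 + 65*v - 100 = (v - 5)*(v^2 - 9*v + 20) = (v - 5)*(v - 4)*(v - 5)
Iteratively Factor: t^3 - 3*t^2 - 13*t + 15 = (t - 1)*(t^2 - 2*t - 15) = (t - 5)*(t - 1)*(t + 3)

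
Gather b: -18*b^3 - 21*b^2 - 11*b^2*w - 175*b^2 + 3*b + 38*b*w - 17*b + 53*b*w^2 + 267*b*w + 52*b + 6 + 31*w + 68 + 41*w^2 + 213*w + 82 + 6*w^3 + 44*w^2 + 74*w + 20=-18*b^3 + b^2*(-11*w - 196) + b*(53*w^2 + 305*w + 38) + 6*w^3 + 85*w^2 + 318*w + 176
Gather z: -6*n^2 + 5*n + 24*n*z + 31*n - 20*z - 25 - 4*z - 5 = -6*n^2 + 36*n + z*(24*n - 24) - 30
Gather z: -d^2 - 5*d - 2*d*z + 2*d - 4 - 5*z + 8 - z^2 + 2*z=-d^2 - 3*d - z^2 + z*(-2*d - 3) + 4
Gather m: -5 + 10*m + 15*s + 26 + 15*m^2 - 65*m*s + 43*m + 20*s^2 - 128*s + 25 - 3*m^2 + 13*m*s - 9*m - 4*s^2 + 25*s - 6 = 12*m^2 + m*(44 - 52*s) + 16*s^2 - 88*s + 40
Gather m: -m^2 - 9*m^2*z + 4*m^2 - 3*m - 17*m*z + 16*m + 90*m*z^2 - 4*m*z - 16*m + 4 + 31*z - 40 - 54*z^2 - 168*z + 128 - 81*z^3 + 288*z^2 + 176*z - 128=m^2*(3 - 9*z) + m*(90*z^2 - 21*z - 3) - 81*z^3 + 234*z^2 + 39*z - 36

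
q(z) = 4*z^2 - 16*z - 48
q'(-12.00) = -112.00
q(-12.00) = 720.00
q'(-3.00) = -40.00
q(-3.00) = 36.00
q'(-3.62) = -44.96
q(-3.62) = 62.34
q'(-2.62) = -36.96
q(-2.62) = 21.38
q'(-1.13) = -25.04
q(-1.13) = -24.81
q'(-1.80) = -30.40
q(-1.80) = -6.24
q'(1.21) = -6.32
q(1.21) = -61.50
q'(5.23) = 25.84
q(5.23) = -22.27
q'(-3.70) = -45.60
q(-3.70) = 65.96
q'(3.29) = 10.32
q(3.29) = -57.34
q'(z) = 8*z - 16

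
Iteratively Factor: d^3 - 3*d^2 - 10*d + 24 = (d - 2)*(d^2 - d - 12) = (d - 4)*(d - 2)*(d + 3)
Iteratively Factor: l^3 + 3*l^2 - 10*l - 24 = (l + 4)*(l^2 - l - 6) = (l + 2)*(l + 4)*(l - 3)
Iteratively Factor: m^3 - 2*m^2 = (m)*(m^2 - 2*m) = m*(m - 2)*(m)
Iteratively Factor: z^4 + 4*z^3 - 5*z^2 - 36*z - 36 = (z + 2)*(z^3 + 2*z^2 - 9*z - 18) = (z - 3)*(z + 2)*(z^2 + 5*z + 6) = (z - 3)*(z + 2)^2*(z + 3)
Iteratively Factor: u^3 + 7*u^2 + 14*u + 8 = (u + 1)*(u^2 + 6*u + 8) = (u + 1)*(u + 2)*(u + 4)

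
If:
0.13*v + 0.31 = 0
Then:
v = -2.38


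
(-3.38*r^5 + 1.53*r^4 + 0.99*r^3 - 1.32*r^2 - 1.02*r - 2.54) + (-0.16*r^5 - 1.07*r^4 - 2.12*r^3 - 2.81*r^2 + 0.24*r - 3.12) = -3.54*r^5 + 0.46*r^4 - 1.13*r^3 - 4.13*r^2 - 0.78*r - 5.66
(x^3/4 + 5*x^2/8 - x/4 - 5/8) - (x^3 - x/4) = -3*x^3/4 + 5*x^2/8 - 5/8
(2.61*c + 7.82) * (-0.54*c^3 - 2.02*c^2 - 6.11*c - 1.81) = -1.4094*c^4 - 9.495*c^3 - 31.7435*c^2 - 52.5043*c - 14.1542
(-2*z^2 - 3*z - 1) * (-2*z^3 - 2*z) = 4*z^5 + 6*z^4 + 6*z^3 + 6*z^2 + 2*z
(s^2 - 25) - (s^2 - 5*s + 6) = 5*s - 31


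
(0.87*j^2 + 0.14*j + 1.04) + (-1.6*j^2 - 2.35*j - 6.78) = -0.73*j^2 - 2.21*j - 5.74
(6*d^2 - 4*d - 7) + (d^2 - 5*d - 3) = 7*d^2 - 9*d - 10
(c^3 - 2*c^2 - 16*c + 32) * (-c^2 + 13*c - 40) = -c^5 + 15*c^4 - 50*c^3 - 160*c^2 + 1056*c - 1280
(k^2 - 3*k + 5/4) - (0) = k^2 - 3*k + 5/4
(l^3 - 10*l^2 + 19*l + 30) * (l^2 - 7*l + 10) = l^5 - 17*l^4 + 99*l^3 - 203*l^2 - 20*l + 300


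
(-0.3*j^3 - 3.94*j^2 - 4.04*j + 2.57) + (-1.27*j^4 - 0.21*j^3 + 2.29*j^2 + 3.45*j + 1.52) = -1.27*j^4 - 0.51*j^3 - 1.65*j^2 - 0.59*j + 4.09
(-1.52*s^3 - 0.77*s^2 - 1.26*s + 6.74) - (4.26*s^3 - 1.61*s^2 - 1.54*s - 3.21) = -5.78*s^3 + 0.84*s^2 + 0.28*s + 9.95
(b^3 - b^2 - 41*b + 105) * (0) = 0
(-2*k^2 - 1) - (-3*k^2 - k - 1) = k^2 + k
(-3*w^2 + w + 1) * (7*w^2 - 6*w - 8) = -21*w^4 + 25*w^3 + 25*w^2 - 14*w - 8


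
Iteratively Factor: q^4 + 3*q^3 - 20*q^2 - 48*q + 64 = (q + 4)*(q^3 - q^2 - 16*q + 16) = (q + 4)^2*(q^2 - 5*q + 4) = (q - 4)*(q + 4)^2*(q - 1)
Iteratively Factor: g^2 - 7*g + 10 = (g - 5)*(g - 2)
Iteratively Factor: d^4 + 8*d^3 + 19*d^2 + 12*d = (d)*(d^3 + 8*d^2 + 19*d + 12) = d*(d + 1)*(d^2 + 7*d + 12) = d*(d + 1)*(d + 3)*(d + 4)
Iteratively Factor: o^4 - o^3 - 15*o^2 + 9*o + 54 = (o - 3)*(o^3 + 2*o^2 - 9*o - 18) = (o - 3)*(o + 2)*(o^2 - 9) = (o - 3)*(o + 2)*(o + 3)*(o - 3)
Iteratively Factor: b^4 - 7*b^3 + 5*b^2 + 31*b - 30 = (b - 5)*(b^3 - 2*b^2 - 5*b + 6) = (b - 5)*(b - 1)*(b^2 - b - 6) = (b - 5)*(b - 3)*(b - 1)*(b + 2)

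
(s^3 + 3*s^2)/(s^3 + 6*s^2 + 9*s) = s/(s + 3)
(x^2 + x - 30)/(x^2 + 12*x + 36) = (x - 5)/(x + 6)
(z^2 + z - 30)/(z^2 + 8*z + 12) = (z - 5)/(z + 2)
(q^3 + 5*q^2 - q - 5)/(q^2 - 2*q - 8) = (-q^3 - 5*q^2 + q + 5)/(-q^2 + 2*q + 8)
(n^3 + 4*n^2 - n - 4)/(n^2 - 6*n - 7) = (n^2 + 3*n - 4)/(n - 7)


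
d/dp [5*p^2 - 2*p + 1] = 10*p - 2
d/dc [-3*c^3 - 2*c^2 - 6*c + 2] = -9*c^2 - 4*c - 6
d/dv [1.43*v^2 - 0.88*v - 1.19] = 2.86*v - 0.88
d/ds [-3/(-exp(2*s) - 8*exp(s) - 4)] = 6*(-exp(s) - 4)*exp(s)/(exp(2*s) + 8*exp(s) + 4)^2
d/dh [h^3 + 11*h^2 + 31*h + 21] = 3*h^2 + 22*h + 31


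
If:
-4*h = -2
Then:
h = 1/2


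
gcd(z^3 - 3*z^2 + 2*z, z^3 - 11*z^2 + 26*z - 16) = z^2 - 3*z + 2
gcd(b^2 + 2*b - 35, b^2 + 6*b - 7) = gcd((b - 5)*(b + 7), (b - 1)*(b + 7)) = b + 7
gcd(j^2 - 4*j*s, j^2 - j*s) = j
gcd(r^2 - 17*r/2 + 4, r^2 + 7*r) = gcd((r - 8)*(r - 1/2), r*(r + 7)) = 1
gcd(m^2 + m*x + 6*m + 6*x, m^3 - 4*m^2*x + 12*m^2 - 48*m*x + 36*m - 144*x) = m + 6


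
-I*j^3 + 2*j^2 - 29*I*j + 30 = (j - 5*I)*(j + 6*I)*(-I*j + 1)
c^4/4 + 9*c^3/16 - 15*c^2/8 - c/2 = c*(c/4 + 1)*(c - 2)*(c + 1/4)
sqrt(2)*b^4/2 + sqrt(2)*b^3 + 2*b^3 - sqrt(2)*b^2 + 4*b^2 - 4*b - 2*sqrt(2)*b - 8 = (b + 2)*(b - sqrt(2))*(b + 2*sqrt(2))*(sqrt(2)*b/2 + 1)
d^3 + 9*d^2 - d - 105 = (d - 3)*(d + 5)*(d + 7)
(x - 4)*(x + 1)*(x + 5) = x^3 + 2*x^2 - 19*x - 20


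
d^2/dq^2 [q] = 0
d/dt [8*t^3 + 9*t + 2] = 24*t^2 + 9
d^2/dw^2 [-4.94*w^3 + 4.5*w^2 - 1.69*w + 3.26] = 9.0 - 29.64*w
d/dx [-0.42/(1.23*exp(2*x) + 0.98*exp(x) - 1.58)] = (1.0332*exp(x) + 0.4116)*exp(x)/(1.23*exp(2*x) + 0.98*exp(x) - 1.58)^2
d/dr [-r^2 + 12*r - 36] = 12 - 2*r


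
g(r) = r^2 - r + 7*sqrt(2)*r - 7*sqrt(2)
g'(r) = 2*r - 1 + 7*sqrt(2)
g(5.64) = 72.10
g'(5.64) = 20.18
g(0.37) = -6.47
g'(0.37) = 9.64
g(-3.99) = -29.49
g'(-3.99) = 0.92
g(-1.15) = -18.81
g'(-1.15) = 6.60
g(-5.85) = -27.74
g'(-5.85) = -2.80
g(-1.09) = -18.41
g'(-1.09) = 6.72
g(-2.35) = -25.29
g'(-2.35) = 4.20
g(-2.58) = -26.20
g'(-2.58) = 3.74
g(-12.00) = 27.31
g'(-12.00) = -15.10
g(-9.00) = -8.99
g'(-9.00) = -9.10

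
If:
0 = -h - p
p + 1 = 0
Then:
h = 1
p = -1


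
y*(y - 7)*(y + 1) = y^3 - 6*y^2 - 7*y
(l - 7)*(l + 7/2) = l^2 - 7*l/2 - 49/2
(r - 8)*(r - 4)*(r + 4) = r^3 - 8*r^2 - 16*r + 128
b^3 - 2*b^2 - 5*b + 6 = (b - 3)*(b - 1)*(b + 2)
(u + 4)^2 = u^2 + 8*u + 16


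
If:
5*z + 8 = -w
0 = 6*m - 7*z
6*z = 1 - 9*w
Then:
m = -511/234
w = 53/39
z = -73/39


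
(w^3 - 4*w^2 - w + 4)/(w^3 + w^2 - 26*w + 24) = (w + 1)/(w + 6)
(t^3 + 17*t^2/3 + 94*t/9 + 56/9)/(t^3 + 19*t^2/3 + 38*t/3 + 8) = (t + 7/3)/(t + 3)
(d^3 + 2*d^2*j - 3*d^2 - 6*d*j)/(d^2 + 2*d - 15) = d*(d + 2*j)/(d + 5)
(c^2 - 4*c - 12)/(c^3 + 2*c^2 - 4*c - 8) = (c - 6)/(c^2 - 4)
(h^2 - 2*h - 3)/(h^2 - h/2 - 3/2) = 2*(h - 3)/(2*h - 3)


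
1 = 1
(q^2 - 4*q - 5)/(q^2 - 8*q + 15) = (q + 1)/(q - 3)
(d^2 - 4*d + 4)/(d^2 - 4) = (d - 2)/(d + 2)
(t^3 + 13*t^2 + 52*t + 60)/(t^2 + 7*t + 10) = t + 6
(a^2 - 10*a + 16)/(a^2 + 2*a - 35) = (a^2 - 10*a + 16)/(a^2 + 2*a - 35)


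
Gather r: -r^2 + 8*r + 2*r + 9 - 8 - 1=-r^2 + 10*r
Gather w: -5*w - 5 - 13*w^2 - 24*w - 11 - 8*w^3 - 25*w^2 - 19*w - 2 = -8*w^3 - 38*w^2 - 48*w - 18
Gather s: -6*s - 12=-6*s - 12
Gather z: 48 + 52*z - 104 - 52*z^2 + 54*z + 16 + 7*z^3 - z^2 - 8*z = 7*z^3 - 53*z^2 + 98*z - 40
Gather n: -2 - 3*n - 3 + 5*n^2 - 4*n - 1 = 5*n^2 - 7*n - 6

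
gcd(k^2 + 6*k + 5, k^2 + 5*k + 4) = k + 1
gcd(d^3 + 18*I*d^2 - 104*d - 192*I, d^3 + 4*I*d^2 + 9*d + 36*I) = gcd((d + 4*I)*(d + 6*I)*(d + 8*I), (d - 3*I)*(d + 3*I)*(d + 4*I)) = d + 4*I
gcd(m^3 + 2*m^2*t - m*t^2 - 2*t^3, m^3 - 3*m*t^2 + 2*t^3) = -m^2 - m*t + 2*t^2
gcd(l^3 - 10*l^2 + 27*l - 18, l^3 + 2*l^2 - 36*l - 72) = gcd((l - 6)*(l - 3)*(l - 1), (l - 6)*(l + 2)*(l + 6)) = l - 6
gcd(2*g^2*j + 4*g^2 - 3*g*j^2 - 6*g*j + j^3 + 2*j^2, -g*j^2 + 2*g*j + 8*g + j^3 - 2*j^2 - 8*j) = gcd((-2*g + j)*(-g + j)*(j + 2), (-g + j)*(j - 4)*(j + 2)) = g*j + 2*g - j^2 - 2*j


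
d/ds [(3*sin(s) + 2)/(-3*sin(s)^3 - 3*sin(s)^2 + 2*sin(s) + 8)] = (18*sin(s)^3 + 27*sin(s)^2 + 12*sin(s) + 20)*cos(s)/(3*sin(s)^3 + 3*sin(s)^2 - 2*sin(s) - 8)^2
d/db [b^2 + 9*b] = 2*b + 9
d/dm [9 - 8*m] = -8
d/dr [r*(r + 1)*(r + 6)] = 3*r^2 + 14*r + 6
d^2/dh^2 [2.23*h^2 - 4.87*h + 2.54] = 4.46000000000000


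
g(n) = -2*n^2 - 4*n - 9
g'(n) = -4*n - 4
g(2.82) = -36.18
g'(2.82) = -15.28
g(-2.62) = -12.25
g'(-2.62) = 6.48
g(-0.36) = -7.82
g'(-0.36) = -2.56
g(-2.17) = -9.74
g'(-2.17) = 4.68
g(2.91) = -37.58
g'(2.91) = -15.64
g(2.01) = -25.12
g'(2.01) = -12.04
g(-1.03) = -7.00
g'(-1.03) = 0.12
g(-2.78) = -13.34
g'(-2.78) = 7.12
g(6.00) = -105.00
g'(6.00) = -28.00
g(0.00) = -9.00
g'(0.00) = -4.00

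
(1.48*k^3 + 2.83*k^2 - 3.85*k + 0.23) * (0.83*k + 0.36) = 1.2284*k^4 + 2.8817*k^3 - 2.1767*k^2 - 1.1951*k + 0.0828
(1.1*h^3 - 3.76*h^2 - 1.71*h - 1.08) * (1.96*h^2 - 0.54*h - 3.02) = 2.156*h^5 - 7.9636*h^4 - 4.6432*h^3 + 10.1618*h^2 + 5.7474*h + 3.2616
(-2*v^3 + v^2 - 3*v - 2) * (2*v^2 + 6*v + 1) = -4*v^5 - 10*v^4 - 2*v^3 - 21*v^2 - 15*v - 2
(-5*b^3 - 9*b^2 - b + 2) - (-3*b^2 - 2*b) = -5*b^3 - 6*b^2 + b + 2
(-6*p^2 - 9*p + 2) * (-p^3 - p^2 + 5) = 6*p^5 + 15*p^4 + 7*p^3 - 32*p^2 - 45*p + 10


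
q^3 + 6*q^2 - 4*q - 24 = (q - 2)*(q + 2)*(q + 6)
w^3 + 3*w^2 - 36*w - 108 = (w - 6)*(w + 3)*(w + 6)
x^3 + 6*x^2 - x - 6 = (x - 1)*(x + 1)*(x + 6)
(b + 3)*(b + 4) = b^2 + 7*b + 12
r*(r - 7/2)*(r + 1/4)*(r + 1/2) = r^4 - 11*r^3/4 - 5*r^2/2 - 7*r/16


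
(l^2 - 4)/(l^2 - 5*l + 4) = (l^2 - 4)/(l^2 - 5*l + 4)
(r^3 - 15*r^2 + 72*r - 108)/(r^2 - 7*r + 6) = (r^2 - 9*r + 18)/(r - 1)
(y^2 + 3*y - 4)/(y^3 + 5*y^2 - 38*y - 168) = (y - 1)/(y^2 + y - 42)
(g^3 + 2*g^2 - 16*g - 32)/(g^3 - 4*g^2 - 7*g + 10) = (g^2 - 16)/(g^2 - 6*g + 5)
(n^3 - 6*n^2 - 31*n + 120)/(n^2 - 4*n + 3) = (n^2 - 3*n - 40)/(n - 1)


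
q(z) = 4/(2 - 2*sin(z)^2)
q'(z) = 16*sin(z)*cos(z)/(2 - 2*sin(z)^2)^2 = 4*sin(z)/cos(z)^3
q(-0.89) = 5.05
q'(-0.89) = -12.47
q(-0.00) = 2.00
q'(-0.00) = 0.00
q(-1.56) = 17159.11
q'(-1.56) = -3178571.06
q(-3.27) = 2.03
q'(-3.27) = -0.53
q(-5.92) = 2.29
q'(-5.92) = 1.74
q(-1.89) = 20.31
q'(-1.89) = 122.90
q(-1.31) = 30.08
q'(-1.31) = -225.43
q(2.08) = 8.42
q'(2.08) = -30.15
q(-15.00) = 3.47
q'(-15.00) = 5.93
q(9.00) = 2.41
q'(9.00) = -2.18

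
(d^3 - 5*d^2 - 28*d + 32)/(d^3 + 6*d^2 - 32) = (d^2 - 9*d + 8)/(d^2 + 2*d - 8)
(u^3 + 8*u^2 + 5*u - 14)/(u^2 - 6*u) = (u^3 + 8*u^2 + 5*u - 14)/(u*(u - 6))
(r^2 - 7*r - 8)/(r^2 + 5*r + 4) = (r - 8)/(r + 4)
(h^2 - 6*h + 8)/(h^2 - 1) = (h^2 - 6*h + 8)/(h^2 - 1)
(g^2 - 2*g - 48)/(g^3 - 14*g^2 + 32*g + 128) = (g + 6)/(g^2 - 6*g - 16)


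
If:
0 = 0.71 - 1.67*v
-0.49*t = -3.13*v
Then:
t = 2.72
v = 0.43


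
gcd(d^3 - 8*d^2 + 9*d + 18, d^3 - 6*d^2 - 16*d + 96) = d - 6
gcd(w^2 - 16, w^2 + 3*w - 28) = w - 4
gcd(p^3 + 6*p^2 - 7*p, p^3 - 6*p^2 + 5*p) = p^2 - p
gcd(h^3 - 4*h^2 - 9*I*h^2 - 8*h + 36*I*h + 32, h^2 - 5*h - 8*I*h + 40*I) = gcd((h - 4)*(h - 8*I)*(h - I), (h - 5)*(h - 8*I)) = h - 8*I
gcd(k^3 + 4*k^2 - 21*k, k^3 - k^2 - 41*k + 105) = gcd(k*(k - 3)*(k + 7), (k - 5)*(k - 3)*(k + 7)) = k^2 + 4*k - 21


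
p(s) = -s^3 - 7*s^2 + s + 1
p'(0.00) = 1.00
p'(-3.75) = 11.31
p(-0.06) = 0.92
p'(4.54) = -124.39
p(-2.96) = -37.36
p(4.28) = -201.35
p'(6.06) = -194.01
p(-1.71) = -16.18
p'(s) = -3*s^2 - 14*s + 1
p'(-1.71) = 16.17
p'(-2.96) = 16.16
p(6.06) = -472.55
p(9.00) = -1286.00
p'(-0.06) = 1.83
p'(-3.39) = 13.98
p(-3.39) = -43.88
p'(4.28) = -113.88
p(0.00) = 1.00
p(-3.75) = -48.45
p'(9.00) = -368.00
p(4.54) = -232.32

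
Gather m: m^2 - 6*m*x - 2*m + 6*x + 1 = m^2 + m*(-6*x - 2) + 6*x + 1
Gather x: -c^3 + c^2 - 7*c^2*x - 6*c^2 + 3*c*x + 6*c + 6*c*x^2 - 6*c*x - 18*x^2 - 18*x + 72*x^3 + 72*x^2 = -c^3 - 5*c^2 + 6*c + 72*x^3 + x^2*(6*c + 54) + x*(-7*c^2 - 3*c - 18)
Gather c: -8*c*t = -8*c*t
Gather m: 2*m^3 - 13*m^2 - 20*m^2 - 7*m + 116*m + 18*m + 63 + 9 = 2*m^3 - 33*m^2 + 127*m + 72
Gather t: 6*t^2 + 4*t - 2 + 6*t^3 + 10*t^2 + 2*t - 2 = 6*t^3 + 16*t^2 + 6*t - 4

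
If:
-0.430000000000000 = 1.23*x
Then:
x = -0.35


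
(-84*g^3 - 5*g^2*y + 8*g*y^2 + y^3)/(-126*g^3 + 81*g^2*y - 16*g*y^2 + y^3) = (28*g^2 + 11*g*y + y^2)/(42*g^2 - 13*g*y + y^2)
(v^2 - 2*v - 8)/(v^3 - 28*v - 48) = (v - 4)/(v^2 - 2*v - 24)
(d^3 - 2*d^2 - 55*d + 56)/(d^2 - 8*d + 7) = (d^2 - d - 56)/(d - 7)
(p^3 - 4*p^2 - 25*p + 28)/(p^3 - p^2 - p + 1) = (p^2 - 3*p - 28)/(p^2 - 1)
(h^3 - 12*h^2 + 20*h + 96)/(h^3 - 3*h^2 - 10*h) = (h^2 - 14*h + 48)/(h*(h - 5))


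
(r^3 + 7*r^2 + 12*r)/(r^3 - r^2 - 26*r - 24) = r*(r + 3)/(r^2 - 5*r - 6)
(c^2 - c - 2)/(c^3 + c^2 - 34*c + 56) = (c + 1)/(c^2 + 3*c - 28)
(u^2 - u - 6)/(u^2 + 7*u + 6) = (u^2 - u - 6)/(u^2 + 7*u + 6)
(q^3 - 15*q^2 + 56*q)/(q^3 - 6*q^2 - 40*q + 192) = q*(q - 7)/(q^2 + 2*q - 24)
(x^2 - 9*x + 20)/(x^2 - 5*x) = (x - 4)/x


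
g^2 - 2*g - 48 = (g - 8)*(g + 6)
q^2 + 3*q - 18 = (q - 3)*(q + 6)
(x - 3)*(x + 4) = x^2 + x - 12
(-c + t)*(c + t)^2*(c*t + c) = -c^4*t - c^4 - c^3*t^2 - c^3*t + c^2*t^3 + c^2*t^2 + c*t^4 + c*t^3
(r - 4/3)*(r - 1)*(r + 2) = r^3 - r^2/3 - 10*r/3 + 8/3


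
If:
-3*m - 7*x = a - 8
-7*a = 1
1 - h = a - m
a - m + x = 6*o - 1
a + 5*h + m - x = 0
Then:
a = -1/7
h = 16/35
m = -24/35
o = 1/2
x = 51/35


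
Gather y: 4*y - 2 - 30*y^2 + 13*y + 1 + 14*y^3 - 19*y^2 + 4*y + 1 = 14*y^3 - 49*y^2 + 21*y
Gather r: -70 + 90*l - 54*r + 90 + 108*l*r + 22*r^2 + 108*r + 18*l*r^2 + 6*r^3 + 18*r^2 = 90*l + 6*r^3 + r^2*(18*l + 40) + r*(108*l + 54) + 20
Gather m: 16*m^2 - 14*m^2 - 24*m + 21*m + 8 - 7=2*m^2 - 3*m + 1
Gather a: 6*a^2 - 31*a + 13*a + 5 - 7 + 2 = 6*a^2 - 18*a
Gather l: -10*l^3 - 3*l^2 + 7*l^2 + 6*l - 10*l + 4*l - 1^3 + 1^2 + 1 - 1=-10*l^3 + 4*l^2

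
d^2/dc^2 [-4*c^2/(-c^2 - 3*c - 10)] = 8*(-3*c^3 - 30*c^2 + 100)/(c^6 + 9*c^5 + 57*c^4 + 207*c^3 + 570*c^2 + 900*c + 1000)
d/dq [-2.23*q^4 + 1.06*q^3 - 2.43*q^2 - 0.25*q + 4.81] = -8.92*q^3 + 3.18*q^2 - 4.86*q - 0.25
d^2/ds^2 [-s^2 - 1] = -2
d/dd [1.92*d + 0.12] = 1.92000000000000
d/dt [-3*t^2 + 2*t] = 2 - 6*t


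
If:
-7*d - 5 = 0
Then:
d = -5/7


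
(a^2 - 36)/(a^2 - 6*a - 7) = (36 - a^2)/(-a^2 + 6*a + 7)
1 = 1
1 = 1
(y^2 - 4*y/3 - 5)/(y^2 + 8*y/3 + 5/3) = (y - 3)/(y + 1)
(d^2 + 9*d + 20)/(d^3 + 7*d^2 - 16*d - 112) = (d + 5)/(d^2 + 3*d - 28)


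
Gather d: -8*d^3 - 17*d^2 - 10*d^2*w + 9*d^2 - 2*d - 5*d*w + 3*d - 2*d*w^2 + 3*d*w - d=-8*d^3 + d^2*(-10*w - 8) + d*(-2*w^2 - 2*w)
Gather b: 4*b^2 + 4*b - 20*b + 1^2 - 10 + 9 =4*b^2 - 16*b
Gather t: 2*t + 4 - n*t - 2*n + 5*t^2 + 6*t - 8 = -2*n + 5*t^2 + t*(8 - n) - 4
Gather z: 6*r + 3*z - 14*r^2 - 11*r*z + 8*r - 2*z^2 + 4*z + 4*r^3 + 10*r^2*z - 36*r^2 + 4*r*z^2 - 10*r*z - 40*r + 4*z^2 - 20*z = 4*r^3 - 50*r^2 - 26*r + z^2*(4*r + 2) + z*(10*r^2 - 21*r - 13)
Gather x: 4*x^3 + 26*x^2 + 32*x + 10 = 4*x^3 + 26*x^2 + 32*x + 10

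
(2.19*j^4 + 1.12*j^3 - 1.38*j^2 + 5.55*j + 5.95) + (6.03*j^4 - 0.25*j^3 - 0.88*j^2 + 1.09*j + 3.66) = 8.22*j^4 + 0.87*j^3 - 2.26*j^2 + 6.64*j + 9.61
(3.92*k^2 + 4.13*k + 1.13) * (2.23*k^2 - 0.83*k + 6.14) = 8.7416*k^4 + 5.9563*k^3 + 23.1608*k^2 + 24.4203*k + 6.9382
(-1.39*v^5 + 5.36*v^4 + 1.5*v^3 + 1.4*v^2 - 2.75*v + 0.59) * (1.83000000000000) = -2.5437*v^5 + 9.8088*v^4 + 2.745*v^3 + 2.562*v^2 - 5.0325*v + 1.0797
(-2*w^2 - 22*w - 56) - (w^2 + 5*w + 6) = -3*w^2 - 27*w - 62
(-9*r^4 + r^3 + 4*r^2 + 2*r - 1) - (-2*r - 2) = -9*r^4 + r^3 + 4*r^2 + 4*r + 1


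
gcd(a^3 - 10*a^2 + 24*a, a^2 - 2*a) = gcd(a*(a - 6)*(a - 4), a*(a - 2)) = a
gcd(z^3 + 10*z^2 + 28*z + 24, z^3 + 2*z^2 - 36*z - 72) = z^2 + 8*z + 12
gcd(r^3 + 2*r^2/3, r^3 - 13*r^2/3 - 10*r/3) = r^2 + 2*r/3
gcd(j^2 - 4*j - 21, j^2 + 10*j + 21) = j + 3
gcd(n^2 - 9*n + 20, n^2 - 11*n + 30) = n - 5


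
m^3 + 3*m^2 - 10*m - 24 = (m - 3)*(m + 2)*(m + 4)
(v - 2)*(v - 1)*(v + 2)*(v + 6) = v^4 + 5*v^3 - 10*v^2 - 20*v + 24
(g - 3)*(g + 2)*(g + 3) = g^3 + 2*g^2 - 9*g - 18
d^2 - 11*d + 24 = (d - 8)*(d - 3)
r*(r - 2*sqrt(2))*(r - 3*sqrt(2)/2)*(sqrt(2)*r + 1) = sqrt(2)*r^4 - 6*r^3 + 5*sqrt(2)*r^2/2 + 6*r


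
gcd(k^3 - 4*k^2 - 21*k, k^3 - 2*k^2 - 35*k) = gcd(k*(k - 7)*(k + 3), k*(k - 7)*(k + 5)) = k^2 - 7*k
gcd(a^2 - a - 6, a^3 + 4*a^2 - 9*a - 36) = a - 3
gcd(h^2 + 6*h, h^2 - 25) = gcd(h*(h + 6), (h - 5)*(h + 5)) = 1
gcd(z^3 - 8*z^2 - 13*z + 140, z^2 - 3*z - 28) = z^2 - 3*z - 28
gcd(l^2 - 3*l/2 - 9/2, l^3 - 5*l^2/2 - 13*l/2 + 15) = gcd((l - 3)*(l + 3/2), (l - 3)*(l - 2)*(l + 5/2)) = l - 3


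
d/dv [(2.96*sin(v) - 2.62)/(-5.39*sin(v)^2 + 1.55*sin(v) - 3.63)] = (15.9544*sin(v)^2 - 28.2436*sin(v) - 6.6838)*cos(v)/(29.0521*sin(v)^4 - 16.709*sin(v)^3 + 41.5339*sin(v)^2 - 11.253*sin(v) + 13.1769)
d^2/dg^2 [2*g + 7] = 0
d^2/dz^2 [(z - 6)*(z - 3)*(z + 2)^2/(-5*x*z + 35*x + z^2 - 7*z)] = 2*(-(z - 6)*(z - 3)*(z + 2)^2*(5*x - 2*z + 7)^2 + (z + 2)*(5*x*z - 35*x - z^2 + 7*z)*(-(z - 6)*(z - 3)*(z + 2) + 2*(z - 6)*(z - 3)*(5*x - 2*z + 7) + (z - 6)*(z + 2)*(5*x - 2*z + 7) + (z - 3)*(z + 2)*(5*x - 2*z + 7)) - (5*x*z - 35*x - z^2 + 7*z)^2*((z - 6)*(z - 3) + 2*(z - 6)*(z + 2) + 2*(z - 3)*(z + 2) + (z + 2)^2))/(5*x*z - 35*x - z^2 + 7*z)^3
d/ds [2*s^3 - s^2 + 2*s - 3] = 6*s^2 - 2*s + 2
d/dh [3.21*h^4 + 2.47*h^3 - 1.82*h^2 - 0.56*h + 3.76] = 12.84*h^3 + 7.41*h^2 - 3.64*h - 0.56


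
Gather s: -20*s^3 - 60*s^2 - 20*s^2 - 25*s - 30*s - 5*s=-20*s^3 - 80*s^2 - 60*s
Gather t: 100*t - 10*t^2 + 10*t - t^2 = -11*t^2 + 110*t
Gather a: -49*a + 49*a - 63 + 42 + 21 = 0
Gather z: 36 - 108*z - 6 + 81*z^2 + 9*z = 81*z^2 - 99*z + 30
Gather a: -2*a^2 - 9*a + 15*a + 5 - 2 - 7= -2*a^2 + 6*a - 4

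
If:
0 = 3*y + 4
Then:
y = -4/3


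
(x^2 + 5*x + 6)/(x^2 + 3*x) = (x + 2)/x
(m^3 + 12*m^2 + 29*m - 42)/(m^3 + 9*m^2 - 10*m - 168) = (m - 1)/(m - 4)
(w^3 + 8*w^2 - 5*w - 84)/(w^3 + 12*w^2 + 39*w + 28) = (w - 3)/(w + 1)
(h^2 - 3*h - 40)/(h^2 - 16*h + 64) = (h + 5)/(h - 8)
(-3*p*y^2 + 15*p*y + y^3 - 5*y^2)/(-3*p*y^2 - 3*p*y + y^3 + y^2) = (y - 5)/(y + 1)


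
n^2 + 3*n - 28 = (n - 4)*(n + 7)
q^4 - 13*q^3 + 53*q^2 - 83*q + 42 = (q - 7)*(q - 3)*(q - 2)*(q - 1)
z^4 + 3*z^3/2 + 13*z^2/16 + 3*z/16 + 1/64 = (z + 1/4)^2*(z + 1/2)^2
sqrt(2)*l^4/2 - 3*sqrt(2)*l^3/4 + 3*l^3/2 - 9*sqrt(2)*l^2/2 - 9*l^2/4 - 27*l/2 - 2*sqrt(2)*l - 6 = (l - 4)*(l + 1/2)*(l + 3*sqrt(2)/2)*(sqrt(2)*l/2 + sqrt(2))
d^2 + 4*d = d*(d + 4)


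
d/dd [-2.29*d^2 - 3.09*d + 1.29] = -4.58*d - 3.09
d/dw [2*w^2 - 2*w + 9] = 4*w - 2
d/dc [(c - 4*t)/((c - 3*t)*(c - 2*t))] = ((-c + 4*t)*(c - 3*t) + (-c + 4*t)*(c - 2*t) + (c - 3*t)*(c - 2*t))/((c - 3*t)^2*(c - 2*t)^2)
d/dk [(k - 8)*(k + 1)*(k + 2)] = 3*k^2 - 10*k - 22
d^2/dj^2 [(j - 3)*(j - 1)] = 2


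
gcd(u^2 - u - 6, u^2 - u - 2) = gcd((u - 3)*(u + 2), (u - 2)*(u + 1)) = 1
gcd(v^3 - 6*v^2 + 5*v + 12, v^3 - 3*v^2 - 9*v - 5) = v + 1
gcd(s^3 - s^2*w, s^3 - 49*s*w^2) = s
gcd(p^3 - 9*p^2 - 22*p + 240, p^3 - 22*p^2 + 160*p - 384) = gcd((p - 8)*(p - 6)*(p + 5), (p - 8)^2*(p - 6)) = p^2 - 14*p + 48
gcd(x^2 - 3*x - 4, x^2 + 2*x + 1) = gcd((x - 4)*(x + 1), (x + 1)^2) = x + 1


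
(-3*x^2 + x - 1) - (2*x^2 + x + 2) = -5*x^2 - 3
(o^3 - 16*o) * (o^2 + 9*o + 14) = o^5 + 9*o^4 - 2*o^3 - 144*o^2 - 224*o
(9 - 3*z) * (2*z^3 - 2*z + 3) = -6*z^4 + 18*z^3 + 6*z^2 - 27*z + 27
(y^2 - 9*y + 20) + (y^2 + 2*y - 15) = 2*y^2 - 7*y + 5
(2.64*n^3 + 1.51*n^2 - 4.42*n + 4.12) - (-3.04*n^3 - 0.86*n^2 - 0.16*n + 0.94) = 5.68*n^3 + 2.37*n^2 - 4.26*n + 3.18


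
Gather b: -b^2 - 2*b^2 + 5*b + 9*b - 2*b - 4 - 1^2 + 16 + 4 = -3*b^2 + 12*b + 15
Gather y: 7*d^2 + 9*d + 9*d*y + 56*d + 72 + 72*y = 7*d^2 + 65*d + y*(9*d + 72) + 72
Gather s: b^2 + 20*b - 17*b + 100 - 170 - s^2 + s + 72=b^2 + 3*b - s^2 + s + 2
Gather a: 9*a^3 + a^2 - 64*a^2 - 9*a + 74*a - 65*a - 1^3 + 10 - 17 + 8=9*a^3 - 63*a^2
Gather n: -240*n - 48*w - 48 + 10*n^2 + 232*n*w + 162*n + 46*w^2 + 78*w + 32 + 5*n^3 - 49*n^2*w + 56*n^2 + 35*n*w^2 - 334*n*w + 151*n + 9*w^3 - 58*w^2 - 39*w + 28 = 5*n^3 + n^2*(66 - 49*w) + n*(35*w^2 - 102*w + 73) + 9*w^3 - 12*w^2 - 9*w + 12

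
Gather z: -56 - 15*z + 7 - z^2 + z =-z^2 - 14*z - 49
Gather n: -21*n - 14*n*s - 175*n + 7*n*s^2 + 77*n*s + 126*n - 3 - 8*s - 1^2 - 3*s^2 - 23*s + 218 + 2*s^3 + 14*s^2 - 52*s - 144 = n*(7*s^2 + 63*s - 70) + 2*s^3 + 11*s^2 - 83*s + 70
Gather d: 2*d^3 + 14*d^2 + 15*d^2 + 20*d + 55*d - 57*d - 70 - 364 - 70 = 2*d^3 + 29*d^2 + 18*d - 504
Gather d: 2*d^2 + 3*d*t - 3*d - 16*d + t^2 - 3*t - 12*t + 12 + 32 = 2*d^2 + d*(3*t - 19) + t^2 - 15*t + 44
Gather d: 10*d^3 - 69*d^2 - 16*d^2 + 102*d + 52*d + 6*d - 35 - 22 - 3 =10*d^3 - 85*d^2 + 160*d - 60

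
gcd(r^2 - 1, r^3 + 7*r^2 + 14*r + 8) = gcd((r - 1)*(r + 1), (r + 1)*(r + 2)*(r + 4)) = r + 1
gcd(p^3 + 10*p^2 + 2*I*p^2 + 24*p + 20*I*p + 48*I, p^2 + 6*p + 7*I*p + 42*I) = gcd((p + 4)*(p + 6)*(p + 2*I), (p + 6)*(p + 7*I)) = p + 6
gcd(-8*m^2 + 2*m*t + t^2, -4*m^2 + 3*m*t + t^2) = 4*m + t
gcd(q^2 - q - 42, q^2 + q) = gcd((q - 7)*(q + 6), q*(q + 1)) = 1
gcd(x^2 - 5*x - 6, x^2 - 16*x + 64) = 1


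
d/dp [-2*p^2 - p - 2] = -4*p - 1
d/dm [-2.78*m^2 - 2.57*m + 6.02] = -5.56*m - 2.57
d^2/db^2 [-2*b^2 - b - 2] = -4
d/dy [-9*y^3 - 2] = -27*y^2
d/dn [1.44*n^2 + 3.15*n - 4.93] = 2.88*n + 3.15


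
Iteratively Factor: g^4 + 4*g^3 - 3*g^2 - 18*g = (g)*(g^3 + 4*g^2 - 3*g - 18) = g*(g - 2)*(g^2 + 6*g + 9) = g*(g - 2)*(g + 3)*(g + 3)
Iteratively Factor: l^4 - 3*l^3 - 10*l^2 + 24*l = (l)*(l^3 - 3*l^2 - 10*l + 24) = l*(l - 2)*(l^2 - l - 12) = l*(l - 4)*(l - 2)*(l + 3)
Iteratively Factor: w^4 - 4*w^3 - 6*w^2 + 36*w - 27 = (w + 3)*(w^3 - 7*w^2 + 15*w - 9) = (w - 3)*(w + 3)*(w^2 - 4*w + 3) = (w - 3)^2*(w + 3)*(w - 1)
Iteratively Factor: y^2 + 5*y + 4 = (y + 4)*(y + 1)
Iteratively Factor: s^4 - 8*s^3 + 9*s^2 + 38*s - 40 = (s - 1)*(s^3 - 7*s^2 + 2*s + 40) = (s - 1)*(s + 2)*(s^2 - 9*s + 20) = (s - 5)*(s - 1)*(s + 2)*(s - 4)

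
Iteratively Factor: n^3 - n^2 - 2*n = (n - 2)*(n^2 + n) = (n - 2)*(n + 1)*(n)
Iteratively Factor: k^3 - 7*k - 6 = (k + 2)*(k^2 - 2*k - 3) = (k + 1)*(k + 2)*(k - 3)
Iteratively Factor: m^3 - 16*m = (m + 4)*(m^2 - 4*m) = m*(m + 4)*(m - 4)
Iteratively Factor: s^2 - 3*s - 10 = (s - 5)*(s + 2)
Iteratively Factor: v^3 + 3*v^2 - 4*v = (v)*(v^2 + 3*v - 4) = v*(v - 1)*(v + 4)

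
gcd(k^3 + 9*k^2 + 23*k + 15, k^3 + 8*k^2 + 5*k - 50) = k + 5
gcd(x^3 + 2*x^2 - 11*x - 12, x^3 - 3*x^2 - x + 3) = x^2 - 2*x - 3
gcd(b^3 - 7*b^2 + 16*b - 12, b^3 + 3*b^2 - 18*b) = b - 3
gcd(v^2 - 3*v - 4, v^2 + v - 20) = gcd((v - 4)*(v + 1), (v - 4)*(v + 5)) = v - 4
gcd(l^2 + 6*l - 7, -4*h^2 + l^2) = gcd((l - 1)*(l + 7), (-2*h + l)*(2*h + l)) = 1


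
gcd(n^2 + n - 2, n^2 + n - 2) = n^2 + n - 2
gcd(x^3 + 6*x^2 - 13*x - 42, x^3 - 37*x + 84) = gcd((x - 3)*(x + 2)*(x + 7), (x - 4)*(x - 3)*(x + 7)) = x^2 + 4*x - 21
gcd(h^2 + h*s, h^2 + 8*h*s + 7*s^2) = h + s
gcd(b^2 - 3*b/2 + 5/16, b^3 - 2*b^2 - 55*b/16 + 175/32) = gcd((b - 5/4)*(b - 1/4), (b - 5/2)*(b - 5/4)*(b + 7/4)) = b - 5/4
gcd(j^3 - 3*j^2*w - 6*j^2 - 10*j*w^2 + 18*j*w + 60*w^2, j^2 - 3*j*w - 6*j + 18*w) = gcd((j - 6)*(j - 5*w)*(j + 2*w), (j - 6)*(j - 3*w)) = j - 6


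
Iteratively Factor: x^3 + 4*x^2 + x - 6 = (x + 3)*(x^2 + x - 2) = (x - 1)*(x + 3)*(x + 2)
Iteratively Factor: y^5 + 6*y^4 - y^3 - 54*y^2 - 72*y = (y)*(y^4 + 6*y^3 - y^2 - 54*y - 72) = y*(y + 3)*(y^3 + 3*y^2 - 10*y - 24) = y*(y - 3)*(y + 3)*(y^2 + 6*y + 8) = y*(y - 3)*(y + 2)*(y + 3)*(y + 4)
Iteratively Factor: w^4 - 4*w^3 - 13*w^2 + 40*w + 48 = (w + 3)*(w^3 - 7*w^2 + 8*w + 16) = (w - 4)*(w + 3)*(w^2 - 3*w - 4) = (w - 4)^2*(w + 3)*(w + 1)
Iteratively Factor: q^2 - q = (q)*(q - 1)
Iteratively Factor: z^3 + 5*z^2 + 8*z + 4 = (z + 2)*(z^2 + 3*z + 2) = (z + 1)*(z + 2)*(z + 2)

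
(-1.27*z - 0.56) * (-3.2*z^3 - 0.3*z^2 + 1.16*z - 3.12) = 4.064*z^4 + 2.173*z^3 - 1.3052*z^2 + 3.3128*z + 1.7472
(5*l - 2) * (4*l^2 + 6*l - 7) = 20*l^3 + 22*l^2 - 47*l + 14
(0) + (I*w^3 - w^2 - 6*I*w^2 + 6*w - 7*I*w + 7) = I*w^3 - w^2 - 6*I*w^2 + 6*w - 7*I*w + 7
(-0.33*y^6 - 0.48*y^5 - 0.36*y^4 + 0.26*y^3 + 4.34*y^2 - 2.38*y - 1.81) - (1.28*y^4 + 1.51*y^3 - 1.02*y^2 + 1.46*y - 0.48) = -0.33*y^6 - 0.48*y^5 - 1.64*y^4 - 1.25*y^3 + 5.36*y^2 - 3.84*y - 1.33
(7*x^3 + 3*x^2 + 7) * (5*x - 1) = 35*x^4 + 8*x^3 - 3*x^2 + 35*x - 7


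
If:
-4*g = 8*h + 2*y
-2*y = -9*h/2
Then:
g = -25*y/18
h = 4*y/9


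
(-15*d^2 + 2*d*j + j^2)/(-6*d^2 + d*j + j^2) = (-15*d^2 + 2*d*j + j^2)/(-6*d^2 + d*j + j^2)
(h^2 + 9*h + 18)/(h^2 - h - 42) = (h + 3)/(h - 7)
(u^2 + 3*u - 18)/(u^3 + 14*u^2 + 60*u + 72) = (u - 3)/(u^2 + 8*u + 12)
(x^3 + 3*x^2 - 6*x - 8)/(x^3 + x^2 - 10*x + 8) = (x + 1)/(x - 1)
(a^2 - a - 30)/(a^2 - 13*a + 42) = (a + 5)/(a - 7)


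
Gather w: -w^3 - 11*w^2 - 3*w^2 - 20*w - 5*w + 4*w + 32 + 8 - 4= -w^3 - 14*w^2 - 21*w + 36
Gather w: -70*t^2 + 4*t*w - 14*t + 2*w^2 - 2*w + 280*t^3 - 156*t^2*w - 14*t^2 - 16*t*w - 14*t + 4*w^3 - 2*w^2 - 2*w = 280*t^3 - 84*t^2 - 28*t + 4*w^3 + w*(-156*t^2 - 12*t - 4)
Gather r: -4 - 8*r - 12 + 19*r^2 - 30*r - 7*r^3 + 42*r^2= -7*r^3 + 61*r^2 - 38*r - 16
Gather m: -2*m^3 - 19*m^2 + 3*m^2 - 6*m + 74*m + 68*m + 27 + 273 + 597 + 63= -2*m^3 - 16*m^2 + 136*m + 960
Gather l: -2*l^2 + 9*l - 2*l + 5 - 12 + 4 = -2*l^2 + 7*l - 3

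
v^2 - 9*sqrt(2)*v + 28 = (v - 7*sqrt(2))*(v - 2*sqrt(2))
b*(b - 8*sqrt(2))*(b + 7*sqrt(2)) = b^3 - sqrt(2)*b^2 - 112*b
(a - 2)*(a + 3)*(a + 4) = a^3 + 5*a^2 - 2*a - 24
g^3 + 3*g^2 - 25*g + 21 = (g - 3)*(g - 1)*(g + 7)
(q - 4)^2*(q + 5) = q^3 - 3*q^2 - 24*q + 80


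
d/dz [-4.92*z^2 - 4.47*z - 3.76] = -9.84*z - 4.47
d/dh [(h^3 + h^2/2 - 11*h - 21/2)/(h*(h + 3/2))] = (4*h^4 + 12*h^3 + 47*h^2 + 84*h + 63)/(h^2*(4*h^2 + 12*h + 9))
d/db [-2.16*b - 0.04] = -2.16000000000000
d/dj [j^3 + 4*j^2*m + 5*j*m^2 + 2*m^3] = 3*j^2 + 8*j*m + 5*m^2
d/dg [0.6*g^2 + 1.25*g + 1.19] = 1.2*g + 1.25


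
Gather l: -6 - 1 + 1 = -6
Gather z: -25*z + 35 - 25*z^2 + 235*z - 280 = -25*z^2 + 210*z - 245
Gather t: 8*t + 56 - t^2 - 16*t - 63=-t^2 - 8*t - 7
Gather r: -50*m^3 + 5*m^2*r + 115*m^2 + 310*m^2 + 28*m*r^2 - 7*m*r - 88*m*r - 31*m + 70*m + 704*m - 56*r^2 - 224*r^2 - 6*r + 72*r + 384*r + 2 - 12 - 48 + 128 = -50*m^3 + 425*m^2 + 743*m + r^2*(28*m - 280) + r*(5*m^2 - 95*m + 450) + 70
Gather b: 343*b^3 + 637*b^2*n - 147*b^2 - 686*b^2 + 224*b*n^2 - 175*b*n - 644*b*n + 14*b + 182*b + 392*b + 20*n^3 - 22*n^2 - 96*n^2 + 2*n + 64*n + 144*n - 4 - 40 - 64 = 343*b^3 + b^2*(637*n - 833) + b*(224*n^2 - 819*n + 588) + 20*n^3 - 118*n^2 + 210*n - 108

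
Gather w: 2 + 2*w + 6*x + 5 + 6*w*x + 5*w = w*(6*x + 7) + 6*x + 7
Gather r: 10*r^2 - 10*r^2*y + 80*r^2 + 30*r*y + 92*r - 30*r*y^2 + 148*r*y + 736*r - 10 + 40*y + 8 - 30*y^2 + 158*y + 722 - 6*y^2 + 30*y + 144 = r^2*(90 - 10*y) + r*(-30*y^2 + 178*y + 828) - 36*y^2 + 228*y + 864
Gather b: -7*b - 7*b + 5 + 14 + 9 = 28 - 14*b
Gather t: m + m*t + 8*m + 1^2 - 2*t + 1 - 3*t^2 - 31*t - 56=9*m - 3*t^2 + t*(m - 33) - 54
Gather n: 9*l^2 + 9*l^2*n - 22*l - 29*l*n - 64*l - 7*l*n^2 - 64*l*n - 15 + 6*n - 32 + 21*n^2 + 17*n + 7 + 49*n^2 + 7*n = 9*l^2 - 86*l + n^2*(70 - 7*l) + n*(9*l^2 - 93*l + 30) - 40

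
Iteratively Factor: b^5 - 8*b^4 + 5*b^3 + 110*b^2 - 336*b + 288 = (b - 3)*(b^4 - 5*b^3 - 10*b^2 + 80*b - 96) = (b - 3)^2*(b^3 - 2*b^2 - 16*b + 32) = (b - 3)^2*(b - 2)*(b^2 - 16) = (b - 3)^2*(b - 2)*(b + 4)*(b - 4)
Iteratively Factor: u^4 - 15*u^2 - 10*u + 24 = (u - 4)*(u^3 + 4*u^2 + u - 6) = (u - 4)*(u - 1)*(u^2 + 5*u + 6) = (u - 4)*(u - 1)*(u + 3)*(u + 2)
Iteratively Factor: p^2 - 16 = (p - 4)*(p + 4)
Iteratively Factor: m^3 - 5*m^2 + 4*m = (m - 1)*(m^2 - 4*m) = m*(m - 1)*(m - 4)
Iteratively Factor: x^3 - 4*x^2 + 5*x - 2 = (x - 2)*(x^2 - 2*x + 1) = (x - 2)*(x - 1)*(x - 1)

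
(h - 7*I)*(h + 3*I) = h^2 - 4*I*h + 21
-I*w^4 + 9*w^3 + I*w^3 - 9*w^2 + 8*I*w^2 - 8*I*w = w*(w + I)*(w + 8*I)*(-I*w + I)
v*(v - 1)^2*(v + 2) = v^4 - 3*v^2 + 2*v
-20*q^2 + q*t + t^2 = (-4*q + t)*(5*q + t)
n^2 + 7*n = n*(n + 7)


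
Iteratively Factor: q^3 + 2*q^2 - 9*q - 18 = (q - 3)*(q^2 + 5*q + 6) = (q - 3)*(q + 2)*(q + 3)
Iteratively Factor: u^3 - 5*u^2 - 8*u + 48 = (u - 4)*(u^2 - u - 12) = (u - 4)*(u + 3)*(u - 4)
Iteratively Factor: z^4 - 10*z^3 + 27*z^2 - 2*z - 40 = (z + 1)*(z^3 - 11*z^2 + 38*z - 40) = (z - 5)*(z + 1)*(z^2 - 6*z + 8) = (z - 5)*(z - 4)*(z + 1)*(z - 2)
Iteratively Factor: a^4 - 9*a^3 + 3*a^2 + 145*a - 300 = (a - 5)*(a^3 - 4*a^2 - 17*a + 60) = (a - 5)*(a - 3)*(a^2 - a - 20) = (a - 5)*(a - 3)*(a + 4)*(a - 5)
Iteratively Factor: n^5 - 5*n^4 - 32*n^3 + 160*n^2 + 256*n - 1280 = (n - 5)*(n^4 - 32*n^2 + 256) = (n - 5)*(n - 4)*(n^3 + 4*n^2 - 16*n - 64) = (n - 5)*(n - 4)*(n + 4)*(n^2 - 16) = (n - 5)*(n - 4)^2*(n + 4)*(n + 4)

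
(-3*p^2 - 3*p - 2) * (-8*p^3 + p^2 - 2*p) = 24*p^5 + 21*p^4 + 19*p^3 + 4*p^2 + 4*p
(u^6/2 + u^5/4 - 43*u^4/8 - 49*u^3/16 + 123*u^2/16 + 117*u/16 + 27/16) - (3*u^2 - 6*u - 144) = u^6/2 + u^5/4 - 43*u^4/8 - 49*u^3/16 + 75*u^2/16 + 213*u/16 + 2331/16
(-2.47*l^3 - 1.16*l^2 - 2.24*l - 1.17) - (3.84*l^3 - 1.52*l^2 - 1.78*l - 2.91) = -6.31*l^3 + 0.36*l^2 - 0.46*l + 1.74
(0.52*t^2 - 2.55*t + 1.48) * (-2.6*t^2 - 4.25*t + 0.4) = -1.352*t^4 + 4.42*t^3 + 7.1975*t^2 - 7.31*t + 0.592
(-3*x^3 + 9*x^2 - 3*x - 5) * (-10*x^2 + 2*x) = 30*x^5 - 96*x^4 + 48*x^3 + 44*x^2 - 10*x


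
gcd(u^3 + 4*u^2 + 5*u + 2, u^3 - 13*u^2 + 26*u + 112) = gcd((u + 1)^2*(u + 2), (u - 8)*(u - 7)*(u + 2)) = u + 2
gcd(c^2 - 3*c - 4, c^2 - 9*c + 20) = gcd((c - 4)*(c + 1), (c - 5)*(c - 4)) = c - 4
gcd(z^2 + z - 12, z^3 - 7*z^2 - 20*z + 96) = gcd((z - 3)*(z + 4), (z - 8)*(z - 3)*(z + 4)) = z^2 + z - 12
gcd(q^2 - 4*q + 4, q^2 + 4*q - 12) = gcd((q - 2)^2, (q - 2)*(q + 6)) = q - 2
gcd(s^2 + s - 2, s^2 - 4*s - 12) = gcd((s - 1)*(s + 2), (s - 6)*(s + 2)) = s + 2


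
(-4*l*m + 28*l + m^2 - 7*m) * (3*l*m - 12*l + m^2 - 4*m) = -12*l^2*m^2 + 132*l^2*m - 336*l^2 - l*m^3 + 11*l*m^2 - 28*l*m + m^4 - 11*m^3 + 28*m^2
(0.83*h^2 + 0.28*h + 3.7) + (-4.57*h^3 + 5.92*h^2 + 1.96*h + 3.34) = -4.57*h^3 + 6.75*h^2 + 2.24*h + 7.04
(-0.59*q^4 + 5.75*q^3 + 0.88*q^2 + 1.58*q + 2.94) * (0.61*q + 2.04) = -0.3599*q^5 + 2.3039*q^4 + 12.2668*q^3 + 2.759*q^2 + 5.0166*q + 5.9976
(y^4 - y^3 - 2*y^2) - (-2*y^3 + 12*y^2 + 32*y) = y^4 + y^3 - 14*y^2 - 32*y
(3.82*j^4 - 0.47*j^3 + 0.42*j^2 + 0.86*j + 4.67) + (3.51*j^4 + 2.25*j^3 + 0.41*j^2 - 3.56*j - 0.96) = 7.33*j^4 + 1.78*j^3 + 0.83*j^2 - 2.7*j + 3.71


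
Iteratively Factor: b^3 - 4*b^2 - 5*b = (b - 5)*(b^2 + b) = b*(b - 5)*(b + 1)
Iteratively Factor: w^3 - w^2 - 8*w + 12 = (w - 2)*(w^2 + w - 6) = (w - 2)^2*(w + 3)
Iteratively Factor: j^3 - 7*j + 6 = (j + 3)*(j^2 - 3*j + 2) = (j - 2)*(j + 3)*(j - 1)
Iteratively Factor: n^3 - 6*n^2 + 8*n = (n - 2)*(n^2 - 4*n) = n*(n - 2)*(n - 4)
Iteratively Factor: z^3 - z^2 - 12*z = (z)*(z^2 - z - 12) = z*(z - 4)*(z + 3)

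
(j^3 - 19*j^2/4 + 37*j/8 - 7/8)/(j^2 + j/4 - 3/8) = (8*j^3 - 38*j^2 + 37*j - 7)/(8*j^2 + 2*j - 3)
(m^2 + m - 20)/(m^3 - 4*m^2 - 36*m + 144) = (m + 5)/(m^2 - 36)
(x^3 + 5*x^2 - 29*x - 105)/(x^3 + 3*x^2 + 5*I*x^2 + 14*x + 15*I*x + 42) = (x^2 + 2*x - 35)/(x^2 + 5*I*x + 14)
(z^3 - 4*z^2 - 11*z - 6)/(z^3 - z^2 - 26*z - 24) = (z + 1)/(z + 4)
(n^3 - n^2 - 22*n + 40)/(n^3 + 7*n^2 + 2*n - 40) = (n - 4)/(n + 4)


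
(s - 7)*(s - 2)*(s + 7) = s^3 - 2*s^2 - 49*s + 98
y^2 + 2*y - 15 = (y - 3)*(y + 5)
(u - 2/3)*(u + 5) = u^2 + 13*u/3 - 10/3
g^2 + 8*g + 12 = (g + 2)*(g + 6)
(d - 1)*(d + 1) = d^2 - 1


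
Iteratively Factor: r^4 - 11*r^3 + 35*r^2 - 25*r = (r)*(r^3 - 11*r^2 + 35*r - 25) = r*(r - 1)*(r^2 - 10*r + 25) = r*(r - 5)*(r - 1)*(r - 5)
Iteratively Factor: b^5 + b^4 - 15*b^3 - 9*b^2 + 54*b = (b - 2)*(b^4 + 3*b^3 - 9*b^2 - 27*b) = b*(b - 2)*(b^3 + 3*b^2 - 9*b - 27) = b*(b - 2)*(b + 3)*(b^2 - 9) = b*(b - 3)*(b - 2)*(b + 3)*(b + 3)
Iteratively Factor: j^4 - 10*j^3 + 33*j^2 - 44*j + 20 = (j - 2)*(j^3 - 8*j^2 + 17*j - 10) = (j - 5)*(j - 2)*(j^2 - 3*j + 2) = (j - 5)*(j - 2)^2*(j - 1)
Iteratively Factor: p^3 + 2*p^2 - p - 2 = (p + 1)*(p^2 + p - 2) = (p - 1)*(p + 1)*(p + 2)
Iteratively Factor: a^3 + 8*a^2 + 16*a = (a + 4)*(a^2 + 4*a) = (a + 4)^2*(a)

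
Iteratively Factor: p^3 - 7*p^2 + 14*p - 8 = (p - 2)*(p^2 - 5*p + 4) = (p - 2)*(p - 1)*(p - 4)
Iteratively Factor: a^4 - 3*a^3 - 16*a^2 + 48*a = (a + 4)*(a^3 - 7*a^2 + 12*a) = (a - 4)*(a + 4)*(a^2 - 3*a) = a*(a - 4)*(a + 4)*(a - 3)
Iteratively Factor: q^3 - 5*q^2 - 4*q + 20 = (q - 5)*(q^2 - 4) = (q - 5)*(q - 2)*(q + 2)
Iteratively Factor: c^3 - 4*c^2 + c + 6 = (c - 2)*(c^2 - 2*c - 3) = (c - 3)*(c - 2)*(c + 1)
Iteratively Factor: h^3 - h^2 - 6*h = (h)*(h^2 - h - 6) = h*(h + 2)*(h - 3)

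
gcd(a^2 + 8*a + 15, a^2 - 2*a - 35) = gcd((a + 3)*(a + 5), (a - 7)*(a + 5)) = a + 5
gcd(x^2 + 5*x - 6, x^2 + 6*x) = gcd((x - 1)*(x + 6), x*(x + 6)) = x + 6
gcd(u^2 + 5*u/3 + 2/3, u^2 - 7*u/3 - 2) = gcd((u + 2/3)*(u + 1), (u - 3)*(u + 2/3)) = u + 2/3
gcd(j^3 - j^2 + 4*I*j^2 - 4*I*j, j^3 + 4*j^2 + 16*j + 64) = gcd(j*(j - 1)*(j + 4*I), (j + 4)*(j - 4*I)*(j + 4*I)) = j + 4*I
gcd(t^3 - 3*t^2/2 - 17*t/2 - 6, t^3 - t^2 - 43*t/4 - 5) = t - 4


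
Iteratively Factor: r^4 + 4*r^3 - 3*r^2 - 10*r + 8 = (r + 4)*(r^3 - 3*r + 2) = (r + 2)*(r + 4)*(r^2 - 2*r + 1) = (r - 1)*(r + 2)*(r + 4)*(r - 1)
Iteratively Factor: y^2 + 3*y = (y)*(y + 3)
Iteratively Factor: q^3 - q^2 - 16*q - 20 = (q + 2)*(q^2 - 3*q - 10) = (q + 2)^2*(q - 5)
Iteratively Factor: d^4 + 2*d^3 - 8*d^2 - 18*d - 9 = (d + 1)*(d^3 + d^2 - 9*d - 9) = (d - 3)*(d + 1)*(d^2 + 4*d + 3) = (d - 3)*(d + 1)*(d + 3)*(d + 1)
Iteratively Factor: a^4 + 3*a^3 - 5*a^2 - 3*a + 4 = (a + 4)*(a^3 - a^2 - a + 1) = (a + 1)*(a + 4)*(a^2 - 2*a + 1) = (a - 1)*(a + 1)*(a + 4)*(a - 1)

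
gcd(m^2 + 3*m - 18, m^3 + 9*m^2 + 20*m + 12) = m + 6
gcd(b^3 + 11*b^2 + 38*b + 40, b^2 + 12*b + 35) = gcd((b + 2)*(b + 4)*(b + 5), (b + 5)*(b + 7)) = b + 5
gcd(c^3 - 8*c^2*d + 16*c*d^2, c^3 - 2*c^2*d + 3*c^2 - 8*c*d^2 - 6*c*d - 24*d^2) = c - 4*d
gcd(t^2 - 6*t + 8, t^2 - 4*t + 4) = t - 2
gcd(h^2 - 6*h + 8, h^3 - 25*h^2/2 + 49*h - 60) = h - 4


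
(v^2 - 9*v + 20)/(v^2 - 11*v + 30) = (v - 4)/(v - 6)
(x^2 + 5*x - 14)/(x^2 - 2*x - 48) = (-x^2 - 5*x + 14)/(-x^2 + 2*x + 48)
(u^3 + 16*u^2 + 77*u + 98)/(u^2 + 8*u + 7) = (u^2 + 9*u + 14)/(u + 1)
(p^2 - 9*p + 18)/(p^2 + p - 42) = (p - 3)/(p + 7)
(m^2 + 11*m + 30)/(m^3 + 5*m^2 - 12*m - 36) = (m + 5)/(m^2 - m - 6)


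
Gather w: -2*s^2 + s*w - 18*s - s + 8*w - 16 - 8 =-2*s^2 - 19*s + w*(s + 8) - 24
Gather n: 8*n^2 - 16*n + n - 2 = 8*n^2 - 15*n - 2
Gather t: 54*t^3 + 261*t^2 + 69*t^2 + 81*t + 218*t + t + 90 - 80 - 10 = 54*t^3 + 330*t^2 + 300*t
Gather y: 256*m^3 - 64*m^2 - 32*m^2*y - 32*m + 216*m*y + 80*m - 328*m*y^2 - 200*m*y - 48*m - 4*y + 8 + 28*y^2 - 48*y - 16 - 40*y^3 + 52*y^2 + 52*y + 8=256*m^3 - 64*m^2 - 40*y^3 + y^2*(80 - 328*m) + y*(-32*m^2 + 16*m)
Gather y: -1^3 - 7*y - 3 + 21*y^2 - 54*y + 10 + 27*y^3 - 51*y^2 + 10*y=27*y^3 - 30*y^2 - 51*y + 6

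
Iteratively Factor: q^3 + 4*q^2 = (q)*(q^2 + 4*q) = q*(q + 4)*(q)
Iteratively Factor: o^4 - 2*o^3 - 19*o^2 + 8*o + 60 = (o - 5)*(o^3 + 3*o^2 - 4*o - 12) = (o - 5)*(o - 2)*(o^2 + 5*o + 6) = (o - 5)*(o - 2)*(o + 3)*(o + 2)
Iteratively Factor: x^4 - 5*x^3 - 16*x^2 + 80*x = (x - 5)*(x^3 - 16*x) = (x - 5)*(x + 4)*(x^2 - 4*x) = x*(x - 5)*(x + 4)*(x - 4)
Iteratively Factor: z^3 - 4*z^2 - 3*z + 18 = (z - 3)*(z^2 - z - 6) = (z - 3)^2*(z + 2)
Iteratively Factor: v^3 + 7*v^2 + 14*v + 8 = (v + 1)*(v^2 + 6*v + 8) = (v + 1)*(v + 2)*(v + 4)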